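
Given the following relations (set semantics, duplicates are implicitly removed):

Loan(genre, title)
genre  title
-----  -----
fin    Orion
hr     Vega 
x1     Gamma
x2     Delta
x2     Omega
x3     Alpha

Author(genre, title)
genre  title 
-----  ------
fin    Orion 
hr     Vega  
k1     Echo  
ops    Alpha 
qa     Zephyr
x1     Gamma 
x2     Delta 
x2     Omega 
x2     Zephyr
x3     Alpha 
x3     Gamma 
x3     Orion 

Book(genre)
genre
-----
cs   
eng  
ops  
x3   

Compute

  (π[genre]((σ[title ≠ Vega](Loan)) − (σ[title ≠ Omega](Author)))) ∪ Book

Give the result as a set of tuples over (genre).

Filtering on title ≠ Vega leaves {(fin, Orion), (x1, Gamma), (x2, Delta), (x2, Omega), (x3, Alpha)}.
Filtering on title ≠ Omega leaves {(fin, Orion), (hr, Vega), (k1, Echo), (ops, Alpha), (qa, Zephyr), (x1, Gamma), (x2, Delta), (x2, Zephyr), (x3, Alpha), (x3, Gamma), (x3, Orion)}.
Set difference of the two operands is {(x2, Omega)}.
π_{genre} gives {x2}.
Set union of the two operands is {cs, eng, ops, x2, x3}.

{cs, eng, ops, x2, x3}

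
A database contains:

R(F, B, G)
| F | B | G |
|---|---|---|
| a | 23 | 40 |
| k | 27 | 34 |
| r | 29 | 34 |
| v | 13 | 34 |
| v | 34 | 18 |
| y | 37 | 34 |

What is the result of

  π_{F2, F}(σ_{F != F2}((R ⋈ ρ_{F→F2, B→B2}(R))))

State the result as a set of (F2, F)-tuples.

{(k, r), (k, v), (k, y), (r, k), (r, v), (r, y), (v, k), (v, r), (v, y), (y, k), (y, r), (y, v)}

ρ[F→F2, B→B2]: schema becomes (F2, B2, G); tuples unchanged.
Natural join on G: {(a, 23, 40, a, 23), (k, 27, 34, k, 27), (k, 27, 34, r, 29), (k, 27, 34, v, 13), (k, 27, 34, y, 37), (r, 29, 34, k, 27), (r, 29, 34, r, 29), (r, 29, 34, v, 13), (r, 29, 34, y, 37), (v, 13, 34, k, 27), (v, 13, 34, r, 29), (v, 13, 34, v, 13), (v, 13, 34, y, 37), (v, 34, 18, v, 34), (y, 37, 34, k, 27), (y, 37, 34, r, 29), (y, 37, 34, v, 13), (y, 37, 34, y, 37)}
Apply σ_{F != F2}; surviving tuples: {(k, 27, 34, r, 29), (k, 27, 34, v, 13), (k, 27, 34, y, 37), (r, 29, 34, k, 27), (r, 29, 34, v, 13), (r, 29, 34, y, 37), (v, 13, 34, k, 27), (v, 13, 34, r, 29), (v, 13, 34, y, 37), (y, 37, 34, k, 27), (y, 37, 34, r, 29), (y, 37, 34, v, 13)}
π[F2, F]: project onto (F2, F) → {(k, r), (k, v), (k, y), (r, k), (r, v), (r, y), (v, k), (v, r), (v, y), (y, k), (y, r), (y, v)}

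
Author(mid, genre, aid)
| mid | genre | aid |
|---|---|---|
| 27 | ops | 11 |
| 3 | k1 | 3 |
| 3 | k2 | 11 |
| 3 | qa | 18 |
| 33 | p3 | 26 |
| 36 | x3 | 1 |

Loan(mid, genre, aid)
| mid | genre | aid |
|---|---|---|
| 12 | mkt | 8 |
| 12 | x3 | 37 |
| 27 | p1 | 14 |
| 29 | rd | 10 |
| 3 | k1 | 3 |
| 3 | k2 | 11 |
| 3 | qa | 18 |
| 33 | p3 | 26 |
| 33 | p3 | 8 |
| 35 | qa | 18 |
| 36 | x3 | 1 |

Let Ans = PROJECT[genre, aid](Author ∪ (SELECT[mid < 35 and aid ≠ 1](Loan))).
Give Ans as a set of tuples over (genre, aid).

Selection mid < 35 and aid ≠ 1: {(12, mkt, 8), (12, x3, 37), (27, p1, 14), (29, rd, 10), (3, k1, 3), (3, k2, 11), (3, qa, 18), (33, p3, 26), (33, p3, 8)}
Set union of the two operands is {(12, mkt, 8), (12, x3, 37), (27, ops, 11), (27, p1, 14), (29, rd, 10), (3, k1, 3), (3, k2, 11), (3, qa, 18), (33, p3, 26), (33, p3, 8), (36, x3, 1)}.
Projecting to genre, aid: {(k1, 3), (k2, 11), (mkt, 8), (ops, 11), (p1, 14), (p3, 26), (p3, 8), (qa, 18), (rd, 10), (x3, 1), (x3, 37)}

{(k1, 3), (k2, 11), (mkt, 8), (ops, 11), (p1, 14), (p3, 26), (p3, 8), (qa, 18), (rd, 10), (x3, 1), (x3, 37)}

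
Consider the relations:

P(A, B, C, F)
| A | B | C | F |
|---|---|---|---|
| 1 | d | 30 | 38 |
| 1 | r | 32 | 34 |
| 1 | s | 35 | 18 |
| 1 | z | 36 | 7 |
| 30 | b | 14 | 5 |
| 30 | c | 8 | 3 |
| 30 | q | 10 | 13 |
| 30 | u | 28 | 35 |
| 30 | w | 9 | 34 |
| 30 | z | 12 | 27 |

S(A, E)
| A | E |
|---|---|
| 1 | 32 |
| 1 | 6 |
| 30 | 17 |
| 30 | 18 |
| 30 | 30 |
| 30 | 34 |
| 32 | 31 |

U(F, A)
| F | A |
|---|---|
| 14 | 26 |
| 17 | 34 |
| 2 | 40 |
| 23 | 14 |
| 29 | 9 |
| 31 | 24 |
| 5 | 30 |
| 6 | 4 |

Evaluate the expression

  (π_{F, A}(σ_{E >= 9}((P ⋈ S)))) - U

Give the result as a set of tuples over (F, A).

{(13, 30), (18, 1), (27, 30), (3, 30), (34, 1), (34, 30), (35, 30), (38, 1), (7, 1)}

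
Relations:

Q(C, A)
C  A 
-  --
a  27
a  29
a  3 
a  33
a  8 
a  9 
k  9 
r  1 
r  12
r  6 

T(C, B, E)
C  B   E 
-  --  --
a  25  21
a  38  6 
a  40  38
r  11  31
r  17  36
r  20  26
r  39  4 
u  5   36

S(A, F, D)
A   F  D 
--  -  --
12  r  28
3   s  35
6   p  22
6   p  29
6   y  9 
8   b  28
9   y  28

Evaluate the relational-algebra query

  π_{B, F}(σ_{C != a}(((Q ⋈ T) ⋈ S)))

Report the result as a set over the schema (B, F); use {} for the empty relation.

{(11, p), (11, r), (11, y), (17, p), (17, r), (17, y), (20, p), (20, r), (20, y), (39, p), (39, r), (39, y)}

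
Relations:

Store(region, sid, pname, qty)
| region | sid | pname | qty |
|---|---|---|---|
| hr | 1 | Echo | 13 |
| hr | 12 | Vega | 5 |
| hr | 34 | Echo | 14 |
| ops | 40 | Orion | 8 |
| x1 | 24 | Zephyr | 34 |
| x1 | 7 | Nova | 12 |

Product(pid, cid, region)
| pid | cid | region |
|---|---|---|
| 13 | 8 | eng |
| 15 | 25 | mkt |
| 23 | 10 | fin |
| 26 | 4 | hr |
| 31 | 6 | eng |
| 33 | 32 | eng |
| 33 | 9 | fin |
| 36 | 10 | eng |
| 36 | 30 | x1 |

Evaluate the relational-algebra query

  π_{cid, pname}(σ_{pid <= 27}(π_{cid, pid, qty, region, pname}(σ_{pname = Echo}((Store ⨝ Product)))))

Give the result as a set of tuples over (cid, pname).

Natural join on region: {(hr, 1, Echo, 13, 26, 4), (hr, 12, Vega, 5, 26, 4), (hr, 34, Echo, 14, 26, 4), (x1, 24, Zephyr, 34, 36, 30), (x1, 7, Nova, 12, 36, 30)}
Selection pname = Echo: {(hr, 1, Echo, 13, 26, 4), (hr, 34, Echo, 14, 26, 4)}
Projecting to cid, pid, qty, region, pname: {(4, 26, 13, hr, Echo), (4, 26, 14, hr, Echo)}
Selection pid <= 27: {(4, 26, 13, hr, Echo), (4, 26, 14, hr, Echo)}
Projecting to cid, pname (1 duplicate(s) eliminated): {(4, Echo)}

{(4, Echo)}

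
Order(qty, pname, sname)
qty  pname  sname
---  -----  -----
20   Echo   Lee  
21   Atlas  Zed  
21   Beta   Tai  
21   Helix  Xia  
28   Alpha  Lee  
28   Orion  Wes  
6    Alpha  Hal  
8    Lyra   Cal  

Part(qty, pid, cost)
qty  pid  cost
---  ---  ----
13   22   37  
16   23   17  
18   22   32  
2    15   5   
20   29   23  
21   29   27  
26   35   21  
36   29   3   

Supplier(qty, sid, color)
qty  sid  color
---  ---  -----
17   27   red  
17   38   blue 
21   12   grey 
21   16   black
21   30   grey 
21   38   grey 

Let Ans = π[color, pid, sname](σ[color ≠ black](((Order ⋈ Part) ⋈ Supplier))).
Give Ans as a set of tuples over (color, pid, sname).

Joining Order and Part on qty yields {(20, Echo, Lee, 29, 23), (21, Atlas, Zed, 29, 27), (21, Beta, Tai, 29, 27), (21, Helix, Xia, 29, 27)}.
Joining (Order ⋈ Part) and Supplier on qty yields {(21, Atlas, Zed, 29, 27, 12, grey), (21, Atlas, Zed, 29, 27, 16, black), (21, Atlas, Zed, 29, 27, 30, grey), (21, Atlas, Zed, 29, 27, 38, grey), (21, Beta, Tai, 29, 27, 12, grey), (21, Beta, Tai, 29, 27, 16, black), (21, Beta, Tai, 29, 27, 30, grey), (21, Beta, Tai, 29, 27, 38, grey), (21, Helix, Xia, 29, 27, 12, grey), (21, Helix, Xia, 29, 27, 16, black), (21, Helix, Xia, 29, 27, 30, grey), (21, Helix, Xia, 29, 27, 38, grey)}.
σ[color ≠ black]: keep tuples satisfying color ≠ black → {(21, Atlas, Zed, 29, 27, 12, grey), (21, Atlas, Zed, 29, 27, 30, grey), (21, Atlas, Zed, 29, 27, 38, grey), (21, Beta, Tai, 29, 27, 12, grey), (21, Beta, Tai, 29, 27, 30, grey), (21, Beta, Tai, 29, 27, 38, grey), (21, Helix, Xia, 29, 27, 12, grey), (21, Helix, Xia, 29, 27, 30, grey), (21, Helix, Xia, 29, 27, 38, grey)}
Keep only column(s) color, pid, sname (6 duplicate(s) eliminated): {(grey, 29, Tai), (grey, 29, Xia), (grey, 29, Zed)}

{(grey, 29, Tai), (grey, 29, Xia), (grey, 29, Zed)}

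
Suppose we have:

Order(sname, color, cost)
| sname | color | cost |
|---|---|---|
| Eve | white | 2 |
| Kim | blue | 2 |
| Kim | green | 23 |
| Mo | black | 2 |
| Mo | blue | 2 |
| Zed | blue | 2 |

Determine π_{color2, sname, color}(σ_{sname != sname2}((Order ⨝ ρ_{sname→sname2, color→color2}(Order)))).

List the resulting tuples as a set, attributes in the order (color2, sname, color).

ρ[sname→sname2, color→color2]: schema becomes (sname2, color2, cost); tuples unchanged.
Joining Order and ρ_{sname→sname2, color→color2}(Order) on cost yields {(Eve, white, 2, Eve, white), (Eve, white, 2, Kim, blue), (Eve, white, 2, Mo, black), (Eve, white, 2, Mo, blue), (Eve, white, 2, Zed, blue), (Kim, blue, 2, Eve, white), (Kim, blue, 2, Kim, blue), (Kim, blue, 2, Mo, black), (Kim, blue, 2, Mo, blue), (Kim, blue, 2, Zed, blue), (Kim, green, 23, Kim, green), (Mo, black, 2, Eve, white), (Mo, black, 2, Kim, blue), (Mo, black, 2, Mo, black), (Mo, black, 2, Mo, blue), (Mo, black, 2, Zed, blue), (Mo, blue, 2, Eve, white), (Mo, blue, 2, Kim, blue), (Mo, blue, 2, Mo, black), (Mo, blue, 2, Mo, blue), (Mo, blue, 2, Zed, blue), (Zed, blue, 2, Eve, white), (Zed, blue, 2, Kim, blue), (Zed, blue, 2, Mo, black), (Zed, blue, 2, Mo, blue), (Zed, blue, 2, Zed, blue)}.
σ[sname != sname2]: keep tuples satisfying sname != sname2 → {(Eve, white, 2, Kim, blue), (Eve, white, 2, Mo, black), (Eve, white, 2, Mo, blue), (Eve, white, 2, Zed, blue), (Kim, blue, 2, Eve, white), (Kim, blue, 2, Mo, black), (Kim, blue, 2, Mo, blue), (Kim, blue, 2, Zed, blue), (Mo, black, 2, Eve, white), (Mo, black, 2, Kim, blue), (Mo, black, 2, Zed, blue), (Mo, blue, 2, Eve, white), (Mo, blue, 2, Kim, blue), (Mo, blue, 2, Zed, blue), (Zed, blue, 2, Eve, white), (Zed, blue, 2, Kim, blue), (Zed, blue, 2, Mo, black), (Zed, blue, 2, Mo, blue)}
Projecting to color2, sname, color (6 duplicate(s) eliminated): {(black, Eve, white), (black, Kim, blue), (black, Zed, blue), (blue, Eve, white), (blue, Kim, blue), (blue, Mo, black), (blue, Mo, blue), (blue, Zed, blue), (white, Kim, blue), (white, Mo, black), (white, Mo, blue), (white, Zed, blue)}

{(black, Eve, white), (black, Kim, blue), (black, Zed, blue), (blue, Eve, white), (blue, Kim, blue), (blue, Mo, black), (blue, Mo, blue), (blue, Zed, blue), (white, Kim, blue), (white, Mo, black), (white, Mo, blue), (white, Zed, blue)}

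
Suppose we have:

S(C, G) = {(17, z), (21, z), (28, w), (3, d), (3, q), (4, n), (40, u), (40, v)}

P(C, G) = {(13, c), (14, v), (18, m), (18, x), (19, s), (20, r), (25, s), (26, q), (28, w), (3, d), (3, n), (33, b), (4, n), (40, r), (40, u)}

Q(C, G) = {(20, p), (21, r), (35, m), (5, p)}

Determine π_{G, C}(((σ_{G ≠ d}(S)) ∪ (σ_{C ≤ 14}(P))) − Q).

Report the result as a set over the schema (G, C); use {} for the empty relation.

Filtering on G ≠ d leaves {(17, z), (21, z), (28, w), (3, q), (4, n), (40, u), (40, v)}.
Filtering on C ≤ 14 leaves {(13, c), (14, v), (3, d), (3, n), (4, n)}.
Set union of the two operands is {(13, c), (14, v), (17, z), (21, z), (28, w), (3, d), (3, n), (3, q), (4, n), (40, u), (40, v)}.
Set difference of the two operands is {(13, c), (14, v), (17, z), (21, z), (28, w), (3, d), (3, n), (3, q), (4, n), (40, u), (40, v)}.
π[G, C]: project onto (G, C) → {(c, 13), (d, 3), (n, 3), (n, 4), (q, 3), (u, 40), (v, 14), (v, 40), (w, 28), (z, 17), (z, 21)}

{(c, 13), (d, 3), (n, 3), (n, 4), (q, 3), (u, 40), (v, 14), (v, 40), (w, 28), (z, 17), (z, 21)}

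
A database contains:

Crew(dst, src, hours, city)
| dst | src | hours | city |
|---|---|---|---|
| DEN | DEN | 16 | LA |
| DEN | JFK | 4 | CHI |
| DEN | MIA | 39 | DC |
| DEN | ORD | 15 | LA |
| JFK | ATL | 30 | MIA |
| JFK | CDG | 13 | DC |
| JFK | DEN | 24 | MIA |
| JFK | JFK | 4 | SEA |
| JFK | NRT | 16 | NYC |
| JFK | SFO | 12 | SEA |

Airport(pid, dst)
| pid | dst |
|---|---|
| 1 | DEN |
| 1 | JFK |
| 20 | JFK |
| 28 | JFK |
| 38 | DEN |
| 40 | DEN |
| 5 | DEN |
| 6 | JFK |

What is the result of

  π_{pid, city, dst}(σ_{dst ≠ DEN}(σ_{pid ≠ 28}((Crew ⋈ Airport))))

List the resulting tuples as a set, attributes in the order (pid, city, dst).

{(1, DC, JFK), (1, MIA, JFK), (1, NYC, JFK), (1, SEA, JFK), (20, DC, JFK), (20, MIA, JFK), (20, NYC, JFK), (20, SEA, JFK), (6, DC, JFK), (6, MIA, JFK), (6, NYC, JFK), (6, SEA, JFK)}

Natural join on dst: {(DEN, DEN, 16, LA, 1), (DEN, DEN, 16, LA, 38), (DEN, DEN, 16, LA, 40), (DEN, DEN, 16, LA, 5), (DEN, JFK, 4, CHI, 1), (DEN, JFK, 4, CHI, 38), (DEN, JFK, 4, CHI, 40), (DEN, JFK, 4, CHI, 5), (DEN, MIA, 39, DC, 1), (DEN, MIA, 39, DC, 38), (DEN, MIA, 39, DC, 40), (DEN, MIA, 39, DC, 5), (DEN, ORD, 15, LA, 1), (DEN, ORD, 15, LA, 38), (DEN, ORD, 15, LA, 40), (DEN, ORD, 15, LA, 5), (JFK, ATL, 30, MIA, 1), (JFK, ATL, 30, MIA, 20), (JFK, ATL, 30, MIA, 28), (JFK, ATL, 30, MIA, 6), (JFK, CDG, 13, DC, 1), (JFK, CDG, 13, DC, 20), (JFK, CDG, 13, DC, 28), (JFK, CDG, 13, DC, 6), (JFK, DEN, 24, MIA, 1), (JFK, DEN, 24, MIA, 20), (JFK, DEN, 24, MIA, 28), (JFK, DEN, 24, MIA, 6), (JFK, JFK, 4, SEA, 1), (JFK, JFK, 4, SEA, 20), (JFK, JFK, 4, SEA, 28), (JFK, JFK, 4, SEA, 6), (JFK, NRT, 16, NYC, 1), (JFK, NRT, 16, NYC, 20), (JFK, NRT, 16, NYC, 28), (JFK, NRT, 16, NYC, 6), (JFK, SFO, 12, SEA, 1), (JFK, SFO, 12, SEA, 20), (JFK, SFO, 12, SEA, 28), (JFK, SFO, 12, SEA, 6)}
Selection pid ≠ 28: {(DEN, DEN, 16, LA, 1), (DEN, DEN, 16, LA, 38), (DEN, DEN, 16, LA, 40), (DEN, DEN, 16, LA, 5), (DEN, JFK, 4, CHI, 1), (DEN, JFK, 4, CHI, 38), (DEN, JFK, 4, CHI, 40), (DEN, JFK, 4, CHI, 5), (DEN, MIA, 39, DC, 1), (DEN, MIA, 39, DC, 38), (DEN, MIA, 39, DC, 40), (DEN, MIA, 39, DC, 5), (DEN, ORD, 15, LA, 1), (DEN, ORD, 15, LA, 38), (DEN, ORD, 15, LA, 40), (DEN, ORD, 15, LA, 5), (JFK, ATL, 30, MIA, 1), (JFK, ATL, 30, MIA, 20), (JFK, ATL, 30, MIA, 6), (JFK, CDG, 13, DC, 1), (JFK, CDG, 13, DC, 20), (JFK, CDG, 13, DC, 6), (JFK, DEN, 24, MIA, 1), (JFK, DEN, 24, MIA, 20), (JFK, DEN, 24, MIA, 6), (JFK, JFK, 4, SEA, 1), (JFK, JFK, 4, SEA, 20), (JFK, JFK, 4, SEA, 6), (JFK, NRT, 16, NYC, 1), (JFK, NRT, 16, NYC, 20), (JFK, NRT, 16, NYC, 6), (JFK, SFO, 12, SEA, 1), (JFK, SFO, 12, SEA, 20), (JFK, SFO, 12, SEA, 6)}
Selection dst ≠ DEN: {(JFK, ATL, 30, MIA, 1), (JFK, ATL, 30, MIA, 20), (JFK, ATL, 30, MIA, 6), (JFK, CDG, 13, DC, 1), (JFK, CDG, 13, DC, 20), (JFK, CDG, 13, DC, 6), (JFK, DEN, 24, MIA, 1), (JFK, DEN, 24, MIA, 20), (JFK, DEN, 24, MIA, 6), (JFK, JFK, 4, SEA, 1), (JFK, JFK, 4, SEA, 20), (JFK, JFK, 4, SEA, 6), (JFK, NRT, 16, NYC, 1), (JFK, NRT, 16, NYC, 20), (JFK, NRT, 16, NYC, 6), (JFK, SFO, 12, SEA, 1), (JFK, SFO, 12, SEA, 20), (JFK, SFO, 12, SEA, 6)}
π[pid, city, dst]: project onto (pid, city, dst) (6 duplicate(s) eliminated) → {(1, DC, JFK), (1, MIA, JFK), (1, NYC, JFK), (1, SEA, JFK), (20, DC, JFK), (20, MIA, JFK), (20, NYC, JFK), (20, SEA, JFK), (6, DC, JFK), (6, MIA, JFK), (6, NYC, JFK), (6, SEA, JFK)}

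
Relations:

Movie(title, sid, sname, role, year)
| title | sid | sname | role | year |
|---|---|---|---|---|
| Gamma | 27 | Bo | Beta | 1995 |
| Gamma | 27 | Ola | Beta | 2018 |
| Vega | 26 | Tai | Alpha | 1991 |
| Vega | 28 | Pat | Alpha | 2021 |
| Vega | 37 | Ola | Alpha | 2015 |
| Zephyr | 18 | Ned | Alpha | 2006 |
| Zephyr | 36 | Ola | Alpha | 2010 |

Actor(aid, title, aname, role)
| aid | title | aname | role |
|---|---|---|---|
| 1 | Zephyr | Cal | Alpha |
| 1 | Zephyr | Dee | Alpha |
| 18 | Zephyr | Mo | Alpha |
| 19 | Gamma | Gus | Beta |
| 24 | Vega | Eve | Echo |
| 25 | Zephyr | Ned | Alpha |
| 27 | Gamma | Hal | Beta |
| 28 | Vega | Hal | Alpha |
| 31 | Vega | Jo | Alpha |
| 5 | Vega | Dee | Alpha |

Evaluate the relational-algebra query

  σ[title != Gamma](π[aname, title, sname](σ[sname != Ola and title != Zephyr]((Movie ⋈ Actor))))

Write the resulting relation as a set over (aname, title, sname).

{(Dee, Vega, Pat), (Dee, Vega, Tai), (Hal, Vega, Pat), (Hal, Vega, Tai), (Jo, Vega, Pat), (Jo, Vega, Tai)}

Joining Movie and Actor on title, role yields {(Gamma, 27, Bo, Beta, 1995, 19, Gus), (Gamma, 27, Bo, Beta, 1995, 27, Hal), (Gamma, 27, Ola, Beta, 2018, 19, Gus), (Gamma, 27, Ola, Beta, 2018, 27, Hal), (Vega, 26, Tai, Alpha, 1991, 28, Hal), (Vega, 26, Tai, Alpha, 1991, 31, Jo), (Vega, 26, Tai, Alpha, 1991, 5, Dee), (Vega, 28, Pat, Alpha, 2021, 28, Hal), (Vega, 28, Pat, Alpha, 2021, 31, Jo), (Vega, 28, Pat, Alpha, 2021, 5, Dee), (Vega, 37, Ola, Alpha, 2015, 28, Hal), (Vega, 37, Ola, Alpha, 2015, 31, Jo), (Vega, 37, Ola, Alpha, 2015, 5, Dee), (Zephyr, 18, Ned, Alpha, 2006, 1, Cal), (Zephyr, 18, Ned, Alpha, 2006, 1, Dee), (Zephyr, 18, Ned, Alpha, 2006, 18, Mo), (Zephyr, 18, Ned, Alpha, 2006, 25, Ned), (Zephyr, 36, Ola, Alpha, 2010, 1, Cal), (Zephyr, 36, Ola, Alpha, 2010, 1, Dee), (Zephyr, 36, Ola, Alpha, 2010, 18, Mo), (Zephyr, 36, Ola, Alpha, 2010, 25, Ned)}.
σ[sname != Ola and title != Zephyr]: keep tuples satisfying sname != Ola and title != Zephyr → {(Gamma, 27, Bo, Beta, 1995, 19, Gus), (Gamma, 27, Bo, Beta, 1995, 27, Hal), (Vega, 26, Tai, Alpha, 1991, 28, Hal), (Vega, 26, Tai, Alpha, 1991, 31, Jo), (Vega, 26, Tai, Alpha, 1991, 5, Dee), (Vega, 28, Pat, Alpha, 2021, 28, Hal), (Vega, 28, Pat, Alpha, 2021, 31, Jo), (Vega, 28, Pat, Alpha, 2021, 5, Dee)}
π_{aname, title, sname} gives {(Dee, Vega, Pat), (Dee, Vega, Tai), (Gus, Gamma, Bo), (Hal, Gamma, Bo), (Hal, Vega, Pat), (Hal, Vega, Tai), (Jo, Vega, Pat), (Jo, Vega, Tai)}.
σ[title != Gamma]: keep tuples satisfying title != Gamma → {(Dee, Vega, Pat), (Dee, Vega, Tai), (Hal, Vega, Pat), (Hal, Vega, Tai), (Jo, Vega, Pat), (Jo, Vega, Tai)}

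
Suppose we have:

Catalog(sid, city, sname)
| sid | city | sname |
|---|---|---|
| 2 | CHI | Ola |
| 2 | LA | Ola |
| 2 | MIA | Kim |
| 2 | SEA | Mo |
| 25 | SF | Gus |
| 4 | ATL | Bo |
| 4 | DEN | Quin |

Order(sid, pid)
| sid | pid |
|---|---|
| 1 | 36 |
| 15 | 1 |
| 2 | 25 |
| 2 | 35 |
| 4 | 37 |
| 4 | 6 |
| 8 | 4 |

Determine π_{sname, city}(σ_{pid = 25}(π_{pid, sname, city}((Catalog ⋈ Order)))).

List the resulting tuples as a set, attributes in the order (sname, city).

Catalog ⋈ Order (natural join on sid): {(2, CHI, Ola, 25), (2, CHI, Ola, 35), (2, LA, Ola, 25), (2, LA, Ola, 35), (2, MIA, Kim, 25), (2, MIA, Kim, 35), (2, SEA, Mo, 25), (2, SEA, Mo, 35), (4, ATL, Bo, 37), (4, ATL, Bo, 6), (4, DEN, Quin, 37), (4, DEN, Quin, 6)}
Keep only column(s) pid, sname, city: {(25, Kim, MIA), (25, Mo, SEA), (25, Ola, CHI), (25, Ola, LA), (35, Kim, MIA), (35, Mo, SEA), (35, Ola, CHI), (35, Ola, LA), (37, Bo, ATL), (37, Quin, DEN), (6, Bo, ATL), (6, Quin, DEN)}
Selection pid = 25: {(25, Kim, MIA), (25, Mo, SEA), (25, Ola, CHI), (25, Ola, LA)}
Keep only column(s) sname, city: {(Kim, MIA), (Mo, SEA), (Ola, CHI), (Ola, LA)}

{(Kim, MIA), (Mo, SEA), (Ola, CHI), (Ola, LA)}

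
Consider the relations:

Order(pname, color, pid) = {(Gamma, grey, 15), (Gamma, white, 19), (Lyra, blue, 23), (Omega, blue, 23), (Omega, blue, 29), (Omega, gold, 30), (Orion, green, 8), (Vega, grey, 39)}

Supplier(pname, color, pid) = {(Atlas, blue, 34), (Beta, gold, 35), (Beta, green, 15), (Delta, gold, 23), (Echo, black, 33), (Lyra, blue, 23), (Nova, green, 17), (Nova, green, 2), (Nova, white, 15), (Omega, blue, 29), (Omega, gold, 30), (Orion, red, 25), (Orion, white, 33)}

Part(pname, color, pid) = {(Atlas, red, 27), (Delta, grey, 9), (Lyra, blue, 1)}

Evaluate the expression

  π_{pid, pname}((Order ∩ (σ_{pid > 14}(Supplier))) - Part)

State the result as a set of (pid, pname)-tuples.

Apply σ_{pid > 14}; surviving tuples: {(Atlas, blue, 34), (Beta, gold, 35), (Beta, green, 15), (Delta, gold, 23), (Echo, black, 33), (Lyra, blue, 23), (Nova, green, 17), (Nova, white, 15), (Omega, blue, 29), (Omega, gold, 30), (Orion, red, 25), (Orion, white, 33)}
Set intersection of the two operands is {(Lyra, blue, 23), (Omega, blue, 29), (Omega, gold, 30)}.
Set difference of the two operands is {(Lyra, blue, 23), (Omega, blue, 29), (Omega, gold, 30)}.
π_{pid, pname} gives {(23, Lyra), (29, Omega), (30, Omega)}.

{(23, Lyra), (29, Omega), (30, Omega)}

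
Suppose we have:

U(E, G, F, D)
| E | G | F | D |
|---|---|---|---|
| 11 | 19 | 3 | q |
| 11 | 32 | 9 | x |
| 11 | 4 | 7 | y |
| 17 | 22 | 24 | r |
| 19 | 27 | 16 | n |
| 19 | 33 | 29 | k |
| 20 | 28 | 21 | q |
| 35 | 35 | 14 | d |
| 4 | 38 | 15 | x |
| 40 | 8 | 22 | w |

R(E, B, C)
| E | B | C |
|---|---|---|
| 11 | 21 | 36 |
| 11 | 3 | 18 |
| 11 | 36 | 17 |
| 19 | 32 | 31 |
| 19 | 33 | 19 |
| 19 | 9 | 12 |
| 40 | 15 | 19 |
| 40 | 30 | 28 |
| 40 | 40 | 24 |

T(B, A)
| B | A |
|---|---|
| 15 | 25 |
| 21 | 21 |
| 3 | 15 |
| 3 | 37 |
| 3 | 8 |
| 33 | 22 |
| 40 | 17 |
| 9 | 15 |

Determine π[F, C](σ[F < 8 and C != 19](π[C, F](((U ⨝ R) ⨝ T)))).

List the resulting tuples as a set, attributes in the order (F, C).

{(3, 18), (3, 36), (7, 18), (7, 36)}

Joining U and R on E yields {(11, 19, 3, q, 21, 36), (11, 19, 3, q, 3, 18), (11, 19, 3, q, 36, 17), (11, 32, 9, x, 21, 36), (11, 32, 9, x, 3, 18), (11, 32, 9, x, 36, 17), (11, 4, 7, y, 21, 36), (11, 4, 7, y, 3, 18), (11, 4, 7, y, 36, 17), (19, 27, 16, n, 32, 31), (19, 27, 16, n, 33, 19), (19, 27, 16, n, 9, 12), (19, 33, 29, k, 32, 31), (19, 33, 29, k, 33, 19), (19, 33, 29, k, 9, 12), (40, 8, 22, w, 15, 19), (40, 8, 22, w, 30, 28), (40, 8, 22, w, 40, 24)}.
Joining (U ⨝ R) and T on B yields {(11, 19, 3, q, 21, 36, 21), (11, 19, 3, q, 3, 18, 15), (11, 19, 3, q, 3, 18, 37), (11, 19, 3, q, 3, 18, 8), (11, 32, 9, x, 21, 36, 21), (11, 32, 9, x, 3, 18, 15), (11, 32, 9, x, 3, 18, 37), (11, 32, 9, x, 3, 18, 8), (11, 4, 7, y, 21, 36, 21), (11, 4, 7, y, 3, 18, 15), (11, 4, 7, y, 3, 18, 37), (11, 4, 7, y, 3, 18, 8), (19, 27, 16, n, 33, 19, 22), (19, 27, 16, n, 9, 12, 15), (19, 33, 29, k, 33, 19, 22), (19, 33, 29, k, 9, 12, 15), (40, 8, 22, w, 15, 19, 25), (40, 8, 22, w, 40, 24, 17)}.
Keep only column(s) C, F (6 duplicate(s) eliminated): {(12, 16), (12, 29), (18, 3), (18, 7), (18, 9), (19, 16), (19, 22), (19, 29), (24, 22), (36, 3), (36, 7), (36, 9)}
Apply σ_{F < 8 and C != 19}; surviving tuples: {(18, 3), (18, 7), (36, 3), (36, 7)}
Keep only column(s) F, C: {(3, 18), (3, 36), (7, 18), (7, 36)}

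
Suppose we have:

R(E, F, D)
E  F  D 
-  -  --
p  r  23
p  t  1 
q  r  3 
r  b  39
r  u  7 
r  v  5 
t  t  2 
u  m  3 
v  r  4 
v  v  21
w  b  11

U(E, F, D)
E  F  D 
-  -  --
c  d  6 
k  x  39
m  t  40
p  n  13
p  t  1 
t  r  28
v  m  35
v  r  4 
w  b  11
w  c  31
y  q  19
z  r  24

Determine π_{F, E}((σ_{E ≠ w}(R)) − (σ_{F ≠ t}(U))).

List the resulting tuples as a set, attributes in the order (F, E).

{(b, r), (m, u), (r, p), (r, q), (t, p), (t, t), (u, r), (v, r), (v, v)}

Selection E ≠ w: {(p, r, 23), (p, t, 1), (q, r, 3), (r, b, 39), (r, u, 7), (r, v, 5), (t, t, 2), (u, m, 3), (v, r, 4), (v, v, 21)}
Selection F ≠ t: {(c, d, 6), (k, x, 39), (p, n, 13), (t, r, 28), (v, m, 35), (v, r, 4), (w, b, 11), (w, c, 31), (y, q, 19), (z, r, 24)}
Difference: {(p, r, 23), (p, t, 1), (q, r, 3), (r, b, 39), (r, u, 7), (r, v, 5), (t, t, 2), (u, m, 3), (v, r, 4), (v, v, 21)} with {(c, d, 6), (k, x, 39), (p, n, 13), (t, r, 28), (v, m, 35), (v, r, 4), (w, b, 11), (w, c, 31), (y, q, 19), (z, r, 24)} → {(p, r, 23), (p, t, 1), (q, r, 3), (r, b, 39), (r, u, 7), (r, v, 5), (t, t, 2), (u, m, 3), (v, v, 21)}
π_{F, E} gives {(b, r), (m, u), (r, p), (r, q), (t, p), (t, t), (u, r), (v, r), (v, v)}.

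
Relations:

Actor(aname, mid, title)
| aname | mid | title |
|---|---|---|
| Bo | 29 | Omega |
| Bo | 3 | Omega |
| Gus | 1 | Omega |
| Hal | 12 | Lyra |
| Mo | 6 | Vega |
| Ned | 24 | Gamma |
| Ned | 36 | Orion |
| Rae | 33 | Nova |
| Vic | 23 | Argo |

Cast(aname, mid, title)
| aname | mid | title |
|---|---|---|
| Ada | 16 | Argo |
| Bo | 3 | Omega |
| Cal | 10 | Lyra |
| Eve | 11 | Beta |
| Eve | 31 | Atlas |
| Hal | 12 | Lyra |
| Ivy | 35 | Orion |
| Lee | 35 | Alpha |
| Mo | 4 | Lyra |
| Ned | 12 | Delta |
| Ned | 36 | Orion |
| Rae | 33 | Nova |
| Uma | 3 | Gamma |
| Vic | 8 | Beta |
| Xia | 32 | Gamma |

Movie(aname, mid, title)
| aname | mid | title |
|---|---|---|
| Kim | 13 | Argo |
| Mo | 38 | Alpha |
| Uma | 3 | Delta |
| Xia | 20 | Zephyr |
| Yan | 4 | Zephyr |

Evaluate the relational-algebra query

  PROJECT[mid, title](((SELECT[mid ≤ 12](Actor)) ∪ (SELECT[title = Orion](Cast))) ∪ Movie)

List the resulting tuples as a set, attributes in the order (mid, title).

{(1, Omega), (12, Lyra), (13, Argo), (20, Zephyr), (3, Delta), (3, Omega), (35, Orion), (36, Orion), (38, Alpha), (4, Zephyr), (6, Vega)}

Selection mid ≤ 12: {(Bo, 3, Omega), (Gus, 1, Omega), (Hal, 12, Lyra), (Mo, 6, Vega)}
Selection title = Orion: {(Ivy, 35, Orion), (Ned, 36, Orion)}
Set union of the two operands is {(Bo, 3, Omega), (Gus, 1, Omega), (Hal, 12, Lyra), (Ivy, 35, Orion), (Mo, 6, Vega), (Ned, 36, Orion)}.
Set union of the two operands is {(Bo, 3, Omega), (Gus, 1, Omega), (Hal, 12, Lyra), (Ivy, 35, Orion), (Kim, 13, Argo), (Mo, 38, Alpha), (Mo, 6, Vega), (Ned, 36, Orion), (Uma, 3, Delta), (Xia, 20, Zephyr), (Yan, 4, Zephyr)}.
π_{mid, title} gives {(1, Omega), (12, Lyra), (13, Argo), (20, Zephyr), (3, Delta), (3, Omega), (35, Orion), (36, Orion), (38, Alpha), (4, Zephyr), (6, Vega)}.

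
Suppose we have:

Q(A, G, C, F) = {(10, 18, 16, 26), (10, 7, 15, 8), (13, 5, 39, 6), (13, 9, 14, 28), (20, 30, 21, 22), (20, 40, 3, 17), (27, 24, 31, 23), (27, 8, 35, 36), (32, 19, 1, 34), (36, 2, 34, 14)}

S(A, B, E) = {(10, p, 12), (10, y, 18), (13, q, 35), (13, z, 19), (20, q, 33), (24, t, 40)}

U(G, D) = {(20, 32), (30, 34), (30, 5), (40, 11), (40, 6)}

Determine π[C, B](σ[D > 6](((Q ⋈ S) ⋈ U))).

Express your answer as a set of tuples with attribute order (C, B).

Q ⋈ S (natural join on A): {(10, 18, 16, 26, p, 12), (10, 18, 16, 26, y, 18), (10, 7, 15, 8, p, 12), (10, 7, 15, 8, y, 18), (13, 5, 39, 6, q, 35), (13, 5, 39, 6, z, 19), (13, 9, 14, 28, q, 35), (13, 9, 14, 28, z, 19), (20, 30, 21, 22, q, 33), (20, 40, 3, 17, q, 33)}
(Q ⋈ S) ⋈ U (natural join on G): {(20, 30, 21, 22, q, 33, 34), (20, 30, 21, 22, q, 33, 5), (20, 40, 3, 17, q, 33, 11), (20, 40, 3, 17, q, 33, 6)}
Filtering on D > 6 leaves {(20, 30, 21, 22, q, 33, 34), (20, 40, 3, 17, q, 33, 11)}.
Projecting to C, B: {(21, q), (3, q)}

{(21, q), (3, q)}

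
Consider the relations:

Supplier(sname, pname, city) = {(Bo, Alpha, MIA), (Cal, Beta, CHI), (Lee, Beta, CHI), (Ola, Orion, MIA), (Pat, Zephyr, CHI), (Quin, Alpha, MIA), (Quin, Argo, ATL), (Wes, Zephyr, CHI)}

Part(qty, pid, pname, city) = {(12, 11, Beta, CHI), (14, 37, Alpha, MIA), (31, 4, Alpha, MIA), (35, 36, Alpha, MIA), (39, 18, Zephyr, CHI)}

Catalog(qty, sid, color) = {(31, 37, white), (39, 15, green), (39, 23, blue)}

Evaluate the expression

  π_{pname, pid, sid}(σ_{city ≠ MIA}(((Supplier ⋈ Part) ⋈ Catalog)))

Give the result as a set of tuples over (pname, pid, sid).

{(Zephyr, 18, 15), (Zephyr, 18, 23)}

Supplier ⋈ Part (natural join on pname, city): {(Bo, Alpha, MIA, 14, 37), (Bo, Alpha, MIA, 31, 4), (Bo, Alpha, MIA, 35, 36), (Cal, Beta, CHI, 12, 11), (Lee, Beta, CHI, 12, 11), (Pat, Zephyr, CHI, 39, 18), (Quin, Alpha, MIA, 14, 37), (Quin, Alpha, MIA, 31, 4), (Quin, Alpha, MIA, 35, 36), (Wes, Zephyr, CHI, 39, 18)}
(Supplier ⋈ Part) ⋈ Catalog (natural join on qty): {(Bo, Alpha, MIA, 31, 4, 37, white), (Pat, Zephyr, CHI, 39, 18, 15, green), (Pat, Zephyr, CHI, 39, 18, 23, blue), (Quin, Alpha, MIA, 31, 4, 37, white), (Wes, Zephyr, CHI, 39, 18, 15, green), (Wes, Zephyr, CHI, 39, 18, 23, blue)}
σ[city ≠ MIA]: keep tuples satisfying city ≠ MIA → {(Pat, Zephyr, CHI, 39, 18, 15, green), (Pat, Zephyr, CHI, 39, 18, 23, blue), (Wes, Zephyr, CHI, 39, 18, 15, green), (Wes, Zephyr, CHI, 39, 18, 23, blue)}
Keep only column(s) pname, pid, sid (2 duplicate(s) eliminated): {(Zephyr, 18, 15), (Zephyr, 18, 23)}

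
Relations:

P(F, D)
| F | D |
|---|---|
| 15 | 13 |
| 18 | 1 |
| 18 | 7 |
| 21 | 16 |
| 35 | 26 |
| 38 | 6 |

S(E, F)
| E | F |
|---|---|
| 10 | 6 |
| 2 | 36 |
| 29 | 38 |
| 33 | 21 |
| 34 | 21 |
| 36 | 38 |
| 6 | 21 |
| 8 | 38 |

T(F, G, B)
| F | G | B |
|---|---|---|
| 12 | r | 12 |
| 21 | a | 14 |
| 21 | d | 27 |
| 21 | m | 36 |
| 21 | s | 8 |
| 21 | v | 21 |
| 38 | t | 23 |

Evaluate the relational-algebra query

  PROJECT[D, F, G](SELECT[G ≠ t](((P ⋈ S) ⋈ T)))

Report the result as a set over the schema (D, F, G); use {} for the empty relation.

P ⋈ S (natural join on F): {(21, 16, 33), (21, 16, 34), (21, 16, 6), (38, 6, 29), (38, 6, 36), (38, 6, 8)}
(P ⋈ S) ⋈ T (natural join on F): {(21, 16, 33, a, 14), (21, 16, 33, d, 27), (21, 16, 33, m, 36), (21, 16, 33, s, 8), (21, 16, 33, v, 21), (21, 16, 34, a, 14), (21, 16, 34, d, 27), (21, 16, 34, m, 36), (21, 16, 34, s, 8), (21, 16, 34, v, 21), (21, 16, 6, a, 14), (21, 16, 6, d, 27), (21, 16, 6, m, 36), (21, 16, 6, s, 8), (21, 16, 6, v, 21), (38, 6, 29, t, 23), (38, 6, 36, t, 23), (38, 6, 8, t, 23)}
Selection G ≠ t: {(21, 16, 33, a, 14), (21, 16, 33, d, 27), (21, 16, 33, m, 36), (21, 16, 33, s, 8), (21, 16, 33, v, 21), (21, 16, 34, a, 14), (21, 16, 34, d, 27), (21, 16, 34, m, 36), (21, 16, 34, s, 8), (21, 16, 34, v, 21), (21, 16, 6, a, 14), (21, 16, 6, d, 27), (21, 16, 6, m, 36), (21, 16, 6, s, 8), (21, 16, 6, v, 21)}
Keep only column(s) D, F, G (10 duplicate(s) eliminated): {(16, 21, a), (16, 21, d), (16, 21, m), (16, 21, s), (16, 21, v)}

{(16, 21, a), (16, 21, d), (16, 21, m), (16, 21, s), (16, 21, v)}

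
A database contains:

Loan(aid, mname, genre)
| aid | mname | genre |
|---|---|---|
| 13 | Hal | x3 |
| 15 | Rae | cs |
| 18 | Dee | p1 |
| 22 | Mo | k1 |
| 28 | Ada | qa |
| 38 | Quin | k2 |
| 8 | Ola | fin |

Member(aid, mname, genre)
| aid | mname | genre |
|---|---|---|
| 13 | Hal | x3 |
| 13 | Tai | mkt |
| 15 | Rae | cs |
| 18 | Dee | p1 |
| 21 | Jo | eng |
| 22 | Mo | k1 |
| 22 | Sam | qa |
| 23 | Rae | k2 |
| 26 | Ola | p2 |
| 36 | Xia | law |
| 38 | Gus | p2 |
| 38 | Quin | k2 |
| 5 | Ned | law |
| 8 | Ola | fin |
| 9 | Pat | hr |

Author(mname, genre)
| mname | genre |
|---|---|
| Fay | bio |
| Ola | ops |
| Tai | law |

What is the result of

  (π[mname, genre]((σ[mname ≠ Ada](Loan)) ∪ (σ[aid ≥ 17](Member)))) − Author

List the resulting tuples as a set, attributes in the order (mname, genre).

σ[mname ≠ Ada]: keep tuples satisfying mname ≠ Ada → {(13, Hal, x3), (15, Rae, cs), (18, Dee, p1), (22, Mo, k1), (38, Quin, k2), (8, Ola, fin)}
σ[aid ≥ 17]: keep tuples satisfying aid ≥ 17 → {(18, Dee, p1), (21, Jo, eng), (22, Mo, k1), (22, Sam, qa), (23, Rae, k2), (26, Ola, p2), (36, Xia, law), (38, Gus, p2), (38, Quin, k2)}
Taking the union: {(13, Hal, x3), (15, Rae, cs), (18, Dee, p1), (21, Jo, eng), (22, Mo, k1), (22, Sam, qa), (23, Rae, k2), (26, Ola, p2), (36, Xia, law), (38, Gus, p2), (38, Quin, k2), (8, Ola, fin)}
π[mname, genre]: project onto (mname, genre) → {(Dee, p1), (Gus, p2), (Hal, x3), (Jo, eng), (Mo, k1), (Ola, fin), (Ola, p2), (Quin, k2), (Rae, cs), (Rae, k2), (Sam, qa), (Xia, law)}
Taking the difference: {(Dee, p1), (Gus, p2), (Hal, x3), (Jo, eng), (Mo, k1), (Ola, fin), (Ola, p2), (Quin, k2), (Rae, cs), (Rae, k2), (Sam, qa), (Xia, law)}

{(Dee, p1), (Gus, p2), (Hal, x3), (Jo, eng), (Mo, k1), (Ola, fin), (Ola, p2), (Quin, k2), (Rae, cs), (Rae, k2), (Sam, qa), (Xia, law)}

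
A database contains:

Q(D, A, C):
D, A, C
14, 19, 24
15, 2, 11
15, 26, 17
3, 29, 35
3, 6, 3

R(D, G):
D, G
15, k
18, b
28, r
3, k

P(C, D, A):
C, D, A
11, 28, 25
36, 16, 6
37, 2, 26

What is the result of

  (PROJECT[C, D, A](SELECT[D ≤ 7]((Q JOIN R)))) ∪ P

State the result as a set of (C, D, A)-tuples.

{(11, 28, 25), (3, 3, 6), (35, 3, 29), (36, 16, 6), (37, 2, 26)}

Joining Q and R on D yields {(15, 2, 11, k), (15, 26, 17, k), (3, 29, 35, k), (3, 6, 3, k)}.
σ[D ≤ 7]: keep tuples satisfying D ≤ 7 → {(3, 29, 35, k), (3, 6, 3, k)}
Keep only column(s) C, D, A: {(3, 3, 6), (35, 3, 29)}
Set union of the two operands is {(11, 28, 25), (3, 3, 6), (35, 3, 29), (36, 16, 6), (37, 2, 26)}.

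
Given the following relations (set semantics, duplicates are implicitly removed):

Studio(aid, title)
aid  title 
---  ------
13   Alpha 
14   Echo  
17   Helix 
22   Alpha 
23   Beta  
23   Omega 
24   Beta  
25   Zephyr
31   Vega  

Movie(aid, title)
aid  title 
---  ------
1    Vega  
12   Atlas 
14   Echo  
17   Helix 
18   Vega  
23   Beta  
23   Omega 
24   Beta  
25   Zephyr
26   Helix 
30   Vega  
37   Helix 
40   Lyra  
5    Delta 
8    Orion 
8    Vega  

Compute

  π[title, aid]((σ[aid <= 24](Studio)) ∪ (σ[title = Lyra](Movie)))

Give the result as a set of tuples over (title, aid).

Filtering on aid <= 24 leaves {(13, Alpha), (14, Echo), (17, Helix), (22, Alpha), (23, Beta), (23, Omega), (24, Beta)}.
Filtering on title = Lyra leaves {(40, Lyra)}.
Taking the union: {(13, Alpha), (14, Echo), (17, Helix), (22, Alpha), (23, Beta), (23, Omega), (24, Beta), (40, Lyra)}
π_{title, aid} gives {(Alpha, 13), (Alpha, 22), (Beta, 23), (Beta, 24), (Echo, 14), (Helix, 17), (Lyra, 40), (Omega, 23)}.

{(Alpha, 13), (Alpha, 22), (Beta, 23), (Beta, 24), (Echo, 14), (Helix, 17), (Lyra, 40), (Omega, 23)}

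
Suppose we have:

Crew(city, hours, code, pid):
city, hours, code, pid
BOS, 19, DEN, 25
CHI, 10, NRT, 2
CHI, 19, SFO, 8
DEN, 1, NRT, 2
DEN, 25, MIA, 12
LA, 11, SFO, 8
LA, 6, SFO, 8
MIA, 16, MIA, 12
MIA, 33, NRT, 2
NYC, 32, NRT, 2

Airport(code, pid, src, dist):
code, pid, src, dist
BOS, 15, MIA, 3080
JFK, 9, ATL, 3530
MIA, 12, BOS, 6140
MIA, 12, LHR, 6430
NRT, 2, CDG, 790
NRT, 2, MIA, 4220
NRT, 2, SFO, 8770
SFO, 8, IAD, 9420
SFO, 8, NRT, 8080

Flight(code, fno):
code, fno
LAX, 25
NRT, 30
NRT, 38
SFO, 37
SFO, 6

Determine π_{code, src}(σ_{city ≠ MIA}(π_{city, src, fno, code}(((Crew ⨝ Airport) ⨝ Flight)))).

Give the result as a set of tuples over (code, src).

{(NRT, CDG), (NRT, MIA), (NRT, SFO), (SFO, IAD), (SFO, NRT)}

Crew ⋈ Airport (natural join on code, pid): {(CHI, 10, NRT, 2, CDG, 790), (CHI, 10, NRT, 2, MIA, 4220), (CHI, 10, NRT, 2, SFO, 8770), (CHI, 19, SFO, 8, IAD, 9420), (CHI, 19, SFO, 8, NRT, 8080), (DEN, 1, NRT, 2, CDG, 790), (DEN, 1, NRT, 2, MIA, 4220), (DEN, 1, NRT, 2, SFO, 8770), (DEN, 25, MIA, 12, BOS, 6140), (DEN, 25, MIA, 12, LHR, 6430), (LA, 11, SFO, 8, IAD, 9420), (LA, 11, SFO, 8, NRT, 8080), (LA, 6, SFO, 8, IAD, 9420), (LA, 6, SFO, 8, NRT, 8080), (MIA, 16, MIA, 12, BOS, 6140), (MIA, 16, MIA, 12, LHR, 6430), (MIA, 33, NRT, 2, CDG, 790), (MIA, 33, NRT, 2, MIA, 4220), (MIA, 33, NRT, 2, SFO, 8770), (NYC, 32, NRT, 2, CDG, 790), (NYC, 32, NRT, 2, MIA, 4220), (NYC, 32, NRT, 2, SFO, 8770)}
(Crew ⨝ Airport) ⋈ Flight (natural join on code): {(CHI, 10, NRT, 2, CDG, 790, 30), (CHI, 10, NRT, 2, CDG, 790, 38), (CHI, 10, NRT, 2, MIA, 4220, 30), (CHI, 10, NRT, 2, MIA, 4220, 38), (CHI, 10, NRT, 2, SFO, 8770, 30), (CHI, 10, NRT, 2, SFO, 8770, 38), (CHI, 19, SFO, 8, IAD, 9420, 37), (CHI, 19, SFO, 8, IAD, 9420, 6), (CHI, 19, SFO, 8, NRT, 8080, 37), (CHI, 19, SFO, 8, NRT, 8080, 6), (DEN, 1, NRT, 2, CDG, 790, 30), (DEN, 1, NRT, 2, CDG, 790, 38), (DEN, 1, NRT, 2, MIA, 4220, 30), (DEN, 1, NRT, 2, MIA, 4220, 38), (DEN, 1, NRT, 2, SFO, 8770, 30), (DEN, 1, NRT, 2, SFO, 8770, 38), (LA, 11, SFO, 8, IAD, 9420, 37), (LA, 11, SFO, 8, IAD, 9420, 6), (LA, 11, SFO, 8, NRT, 8080, 37), (LA, 11, SFO, 8, NRT, 8080, 6), (LA, 6, SFO, 8, IAD, 9420, 37), (LA, 6, SFO, 8, IAD, 9420, 6), (LA, 6, SFO, 8, NRT, 8080, 37), (LA, 6, SFO, 8, NRT, 8080, 6), (MIA, 33, NRT, 2, CDG, 790, 30), (MIA, 33, NRT, 2, CDG, 790, 38), (MIA, 33, NRT, 2, MIA, 4220, 30), (MIA, 33, NRT, 2, MIA, 4220, 38), (MIA, 33, NRT, 2, SFO, 8770, 30), (MIA, 33, NRT, 2, SFO, 8770, 38), (NYC, 32, NRT, 2, CDG, 790, 30), (NYC, 32, NRT, 2, CDG, 790, 38), (NYC, 32, NRT, 2, MIA, 4220, 30), (NYC, 32, NRT, 2, MIA, 4220, 38), (NYC, 32, NRT, 2, SFO, 8770, 30), (NYC, 32, NRT, 2, SFO, 8770, 38)}
Keep only column(s) city, src, fno, code (4 duplicate(s) eliminated): {(CHI, CDG, 30, NRT), (CHI, CDG, 38, NRT), (CHI, IAD, 37, SFO), (CHI, IAD, 6, SFO), (CHI, MIA, 30, NRT), (CHI, MIA, 38, NRT), (CHI, NRT, 37, SFO), (CHI, NRT, 6, SFO), (CHI, SFO, 30, NRT), (CHI, SFO, 38, NRT), (DEN, CDG, 30, NRT), (DEN, CDG, 38, NRT), (DEN, MIA, 30, NRT), (DEN, MIA, 38, NRT), (DEN, SFO, 30, NRT), (DEN, SFO, 38, NRT), (LA, IAD, 37, SFO), (LA, IAD, 6, SFO), (LA, NRT, 37, SFO), (LA, NRT, 6, SFO), (MIA, CDG, 30, NRT), (MIA, CDG, 38, NRT), (MIA, MIA, 30, NRT), (MIA, MIA, 38, NRT), (MIA, SFO, 30, NRT), (MIA, SFO, 38, NRT), (NYC, CDG, 30, NRT), (NYC, CDG, 38, NRT), (NYC, MIA, 30, NRT), (NYC, MIA, 38, NRT), (NYC, SFO, 30, NRT), (NYC, SFO, 38, NRT)}
Selection city ≠ MIA: {(CHI, CDG, 30, NRT), (CHI, CDG, 38, NRT), (CHI, IAD, 37, SFO), (CHI, IAD, 6, SFO), (CHI, MIA, 30, NRT), (CHI, MIA, 38, NRT), (CHI, NRT, 37, SFO), (CHI, NRT, 6, SFO), (CHI, SFO, 30, NRT), (CHI, SFO, 38, NRT), (DEN, CDG, 30, NRT), (DEN, CDG, 38, NRT), (DEN, MIA, 30, NRT), (DEN, MIA, 38, NRT), (DEN, SFO, 30, NRT), (DEN, SFO, 38, NRT), (LA, IAD, 37, SFO), (LA, IAD, 6, SFO), (LA, NRT, 37, SFO), (LA, NRT, 6, SFO), (NYC, CDG, 30, NRT), (NYC, CDG, 38, NRT), (NYC, MIA, 30, NRT), (NYC, MIA, 38, NRT), (NYC, SFO, 30, NRT), (NYC, SFO, 38, NRT)}
Keep only column(s) code, src (21 duplicate(s) eliminated): {(NRT, CDG), (NRT, MIA), (NRT, SFO), (SFO, IAD), (SFO, NRT)}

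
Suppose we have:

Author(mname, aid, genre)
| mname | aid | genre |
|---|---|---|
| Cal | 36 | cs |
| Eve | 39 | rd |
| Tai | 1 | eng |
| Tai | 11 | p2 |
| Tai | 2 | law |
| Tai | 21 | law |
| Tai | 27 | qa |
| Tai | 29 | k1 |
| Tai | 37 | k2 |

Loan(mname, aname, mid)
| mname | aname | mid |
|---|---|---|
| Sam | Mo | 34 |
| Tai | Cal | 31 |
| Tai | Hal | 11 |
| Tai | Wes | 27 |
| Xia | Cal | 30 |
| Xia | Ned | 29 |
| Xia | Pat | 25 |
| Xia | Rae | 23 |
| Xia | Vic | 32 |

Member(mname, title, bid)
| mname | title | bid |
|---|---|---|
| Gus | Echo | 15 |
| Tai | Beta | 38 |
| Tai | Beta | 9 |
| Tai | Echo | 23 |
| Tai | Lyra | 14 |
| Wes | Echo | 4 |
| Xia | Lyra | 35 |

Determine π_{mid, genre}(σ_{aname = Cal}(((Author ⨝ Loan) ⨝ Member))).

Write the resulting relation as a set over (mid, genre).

{(31, eng), (31, k1), (31, k2), (31, law), (31, p2), (31, qa)}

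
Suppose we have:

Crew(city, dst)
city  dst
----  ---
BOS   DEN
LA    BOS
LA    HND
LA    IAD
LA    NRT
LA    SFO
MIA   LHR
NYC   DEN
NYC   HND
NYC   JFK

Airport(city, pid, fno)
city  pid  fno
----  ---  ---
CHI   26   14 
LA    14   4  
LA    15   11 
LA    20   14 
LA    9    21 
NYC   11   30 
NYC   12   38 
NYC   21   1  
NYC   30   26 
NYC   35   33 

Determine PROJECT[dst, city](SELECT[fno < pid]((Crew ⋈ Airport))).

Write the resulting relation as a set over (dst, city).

{(BOS, LA), (DEN, NYC), (HND, LA), (HND, NYC), (IAD, LA), (JFK, NYC), (NRT, LA), (SFO, LA)}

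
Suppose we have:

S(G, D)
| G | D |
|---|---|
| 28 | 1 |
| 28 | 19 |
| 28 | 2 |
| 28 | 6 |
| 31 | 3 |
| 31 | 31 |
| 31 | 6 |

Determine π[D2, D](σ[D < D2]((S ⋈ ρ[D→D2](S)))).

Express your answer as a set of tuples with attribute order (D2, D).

ρ[D→D2]: schema becomes (G, D2); tuples unchanged.
S ⋈ ρ[D→D2](S) (natural join on G): {(28, 1, 1), (28, 1, 19), (28, 1, 2), (28, 1, 6), (28, 19, 1), (28, 19, 19), (28, 19, 2), (28, 19, 6), (28, 2, 1), (28, 2, 19), (28, 2, 2), (28, 2, 6), (28, 6, 1), (28, 6, 19), (28, 6, 2), (28, 6, 6), (31, 3, 3), (31, 3, 31), (31, 3, 6), (31, 31, 3), (31, 31, 31), (31, 31, 6), (31, 6, 3), (31, 6, 31), (31, 6, 6)}
σ[D < D2]: keep tuples satisfying D < D2 → {(28, 1, 19), (28, 1, 2), (28, 1, 6), (28, 2, 19), (28, 2, 6), (28, 6, 19), (31, 3, 31), (31, 3, 6), (31, 6, 31)}
Keep only column(s) D2, D: {(19, 1), (19, 2), (19, 6), (2, 1), (31, 3), (31, 6), (6, 1), (6, 2), (6, 3)}

{(19, 1), (19, 2), (19, 6), (2, 1), (31, 3), (31, 6), (6, 1), (6, 2), (6, 3)}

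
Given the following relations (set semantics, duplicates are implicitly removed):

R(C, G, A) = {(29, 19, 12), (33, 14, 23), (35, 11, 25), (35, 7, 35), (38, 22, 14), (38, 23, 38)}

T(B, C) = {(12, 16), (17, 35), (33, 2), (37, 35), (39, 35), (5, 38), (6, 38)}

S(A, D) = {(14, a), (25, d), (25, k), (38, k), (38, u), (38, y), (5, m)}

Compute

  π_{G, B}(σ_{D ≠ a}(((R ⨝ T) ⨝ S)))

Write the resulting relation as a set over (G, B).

Natural join on C: {(35, 11, 25, 17), (35, 11, 25, 37), (35, 11, 25, 39), (35, 7, 35, 17), (35, 7, 35, 37), (35, 7, 35, 39), (38, 22, 14, 5), (38, 22, 14, 6), (38, 23, 38, 5), (38, 23, 38, 6)}
Natural join on A: {(35, 11, 25, 17, d), (35, 11, 25, 17, k), (35, 11, 25, 37, d), (35, 11, 25, 37, k), (35, 11, 25, 39, d), (35, 11, 25, 39, k), (38, 22, 14, 5, a), (38, 22, 14, 6, a), (38, 23, 38, 5, k), (38, 23, 38, 5, u), (38, 23, 38, 5, y), (38, 23, 38, 6, k), (38, 23, 38, 6, u), (38, 23, 38, 6, y)}
σ[D ≠ a]: keep tuples satisfying D ≠ a → {(35, 11, 25, 17, d), (35, 11, 25, 17, k), (35, 11, 25, 37, d), (35, 11, 25, 37, k), (35, 11, 25, 39, d), (35, 11, 25, 39, k), (38, 23, 38, 5, k), (38, 23, 38, 5, u), (38, 23, 38, 5, y), (38, 23, 38, 6, k), (38, 23, 38, 6, u), (38, 23, 38, 6, y)}
Keep only column(s) G, B (7 duplicate(s) eliminated): {(11, 17), (11, 37), (11, 39), (23, 5), (23, 6)}

{(11, 17), (11, 37), (11, 39), (23, 5), (23, 6)}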